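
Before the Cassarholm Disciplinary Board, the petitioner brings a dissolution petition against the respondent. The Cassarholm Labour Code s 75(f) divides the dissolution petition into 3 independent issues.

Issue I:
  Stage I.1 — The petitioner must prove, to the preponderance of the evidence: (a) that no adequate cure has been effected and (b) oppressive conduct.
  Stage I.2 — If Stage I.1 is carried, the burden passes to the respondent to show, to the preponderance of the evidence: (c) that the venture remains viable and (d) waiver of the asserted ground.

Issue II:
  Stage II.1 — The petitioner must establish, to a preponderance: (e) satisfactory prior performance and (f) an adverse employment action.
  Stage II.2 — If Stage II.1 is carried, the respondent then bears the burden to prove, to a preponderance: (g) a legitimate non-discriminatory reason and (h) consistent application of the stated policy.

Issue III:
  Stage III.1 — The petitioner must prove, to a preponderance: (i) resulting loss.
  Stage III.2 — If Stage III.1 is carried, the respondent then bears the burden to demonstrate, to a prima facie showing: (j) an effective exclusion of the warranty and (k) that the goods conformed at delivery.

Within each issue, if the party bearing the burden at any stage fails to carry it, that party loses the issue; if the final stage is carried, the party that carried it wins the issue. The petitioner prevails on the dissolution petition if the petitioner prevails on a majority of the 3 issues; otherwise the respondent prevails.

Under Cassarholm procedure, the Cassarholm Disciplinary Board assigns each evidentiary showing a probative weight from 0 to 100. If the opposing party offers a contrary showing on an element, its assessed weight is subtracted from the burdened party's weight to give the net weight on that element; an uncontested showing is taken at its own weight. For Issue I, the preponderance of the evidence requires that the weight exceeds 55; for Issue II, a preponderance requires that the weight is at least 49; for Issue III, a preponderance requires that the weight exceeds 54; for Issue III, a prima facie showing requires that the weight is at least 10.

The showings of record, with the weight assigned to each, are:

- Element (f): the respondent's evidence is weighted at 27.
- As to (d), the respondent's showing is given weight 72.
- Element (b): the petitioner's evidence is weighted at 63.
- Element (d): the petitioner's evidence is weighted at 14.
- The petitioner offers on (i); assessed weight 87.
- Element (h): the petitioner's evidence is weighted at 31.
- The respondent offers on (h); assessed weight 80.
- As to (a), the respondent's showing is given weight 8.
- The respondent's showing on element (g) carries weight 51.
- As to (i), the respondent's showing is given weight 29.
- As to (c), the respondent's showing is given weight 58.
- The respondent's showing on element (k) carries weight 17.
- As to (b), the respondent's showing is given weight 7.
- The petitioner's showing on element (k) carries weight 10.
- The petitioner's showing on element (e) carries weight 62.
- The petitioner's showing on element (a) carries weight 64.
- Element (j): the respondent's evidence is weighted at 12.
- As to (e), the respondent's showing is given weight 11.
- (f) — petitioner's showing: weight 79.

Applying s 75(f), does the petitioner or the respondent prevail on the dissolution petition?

respondent

— Issue I —
At Stage I.1 the petitioner must meet the preponderance of the evidence (weight exceeds 55): on (a) the weight is 64 less the opposing 8 gives net 56, > 55, so (a) meets the standard; on (b) the weight is 63 less the opposing 7 gives net 56, which does exceed 55, so (b) meets the standard.
  Stage I.1 is satisfied; the onus moves to the respondent.
At Stage I.2 the respondent must meet the preponderance of the evidence (weight exceeds 55): on (c) the weight is 58, which does exceed 55, so (c) meets the standard; on (d) the weight is 72 less the opposing 14 gives net 58, which does exceed 55, so (d) meets the standard.
  All elements met at the final stage.
All stages carried — the respondent prevails on this issue.
— Issue II —
Stage II.1 (petitioner, a preponderance, weight is at least 49): (e) net 62−11=51 ≥ 49 — meets; (f) net 79−27=52 ≥ 49 — meets.
  All elements met. The burden passes to the respondent.
Stage II.2 (respondent, a preponderance, weight is at least 49): (g) 51 ≥ 49 — meets; (h) net 80−31=49 ≥ 49 — meets.
  The respondent carries the last stage.
With every stage satisfied, the respondent prevails on this issue.
— Issue III —
Stage III.1 — burden on petitioner; standard: a preponderance (weight exceeds 54).
    (i): 87 − 29 = 58 > 54 [met]
  Stage III.1 carried; the burden shifts to the respondent.
Stage III.2 — burden on respondent; standard: a prima facie showing (weight is at least 10).
    (j): 12 ≥ 10 [met]
    (k): 17 − 10 = 7 < 10 [not met]
  Stage III.2 not carried; the respondent fails its burden.
The analysis ends at Stage III.2; the petitioner prevails on this issue.
Per-issue: Issue I → respondent; Issue II → respondent; Issue III → petitioner. The petitioner must prevail on a majority of issues; overall, the respondent prevails.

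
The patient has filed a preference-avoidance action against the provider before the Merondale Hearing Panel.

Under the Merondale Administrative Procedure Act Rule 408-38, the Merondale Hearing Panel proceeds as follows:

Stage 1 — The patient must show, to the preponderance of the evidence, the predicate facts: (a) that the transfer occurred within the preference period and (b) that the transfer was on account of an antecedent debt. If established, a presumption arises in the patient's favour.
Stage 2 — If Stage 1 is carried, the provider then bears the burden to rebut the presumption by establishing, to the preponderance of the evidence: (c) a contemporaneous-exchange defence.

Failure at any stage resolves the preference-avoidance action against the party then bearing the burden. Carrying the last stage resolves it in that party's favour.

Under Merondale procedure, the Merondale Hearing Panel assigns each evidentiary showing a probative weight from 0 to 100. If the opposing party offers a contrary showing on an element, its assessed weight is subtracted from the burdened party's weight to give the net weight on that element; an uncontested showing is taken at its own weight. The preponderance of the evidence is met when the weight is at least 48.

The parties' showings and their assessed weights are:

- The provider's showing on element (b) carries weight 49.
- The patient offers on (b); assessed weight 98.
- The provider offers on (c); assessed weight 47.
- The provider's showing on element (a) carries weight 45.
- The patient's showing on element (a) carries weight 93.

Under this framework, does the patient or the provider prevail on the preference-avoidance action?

patient

Stage 1 (patient, the preponderance of the evidence, weight is at least 48): (a) net 93−45=48 ≥ 48 — meets; (b) net 98−49=49 ≥ 48 — meets.
  All elements met. The burden passes to the provider.
Stage 2 (provider, the preponderance of the evidence, weight is at least 48): (c) 47 < 48 — fails.
  The provider does not carry Stage 2.
The analysis ends at Stage 2; the patient prevails.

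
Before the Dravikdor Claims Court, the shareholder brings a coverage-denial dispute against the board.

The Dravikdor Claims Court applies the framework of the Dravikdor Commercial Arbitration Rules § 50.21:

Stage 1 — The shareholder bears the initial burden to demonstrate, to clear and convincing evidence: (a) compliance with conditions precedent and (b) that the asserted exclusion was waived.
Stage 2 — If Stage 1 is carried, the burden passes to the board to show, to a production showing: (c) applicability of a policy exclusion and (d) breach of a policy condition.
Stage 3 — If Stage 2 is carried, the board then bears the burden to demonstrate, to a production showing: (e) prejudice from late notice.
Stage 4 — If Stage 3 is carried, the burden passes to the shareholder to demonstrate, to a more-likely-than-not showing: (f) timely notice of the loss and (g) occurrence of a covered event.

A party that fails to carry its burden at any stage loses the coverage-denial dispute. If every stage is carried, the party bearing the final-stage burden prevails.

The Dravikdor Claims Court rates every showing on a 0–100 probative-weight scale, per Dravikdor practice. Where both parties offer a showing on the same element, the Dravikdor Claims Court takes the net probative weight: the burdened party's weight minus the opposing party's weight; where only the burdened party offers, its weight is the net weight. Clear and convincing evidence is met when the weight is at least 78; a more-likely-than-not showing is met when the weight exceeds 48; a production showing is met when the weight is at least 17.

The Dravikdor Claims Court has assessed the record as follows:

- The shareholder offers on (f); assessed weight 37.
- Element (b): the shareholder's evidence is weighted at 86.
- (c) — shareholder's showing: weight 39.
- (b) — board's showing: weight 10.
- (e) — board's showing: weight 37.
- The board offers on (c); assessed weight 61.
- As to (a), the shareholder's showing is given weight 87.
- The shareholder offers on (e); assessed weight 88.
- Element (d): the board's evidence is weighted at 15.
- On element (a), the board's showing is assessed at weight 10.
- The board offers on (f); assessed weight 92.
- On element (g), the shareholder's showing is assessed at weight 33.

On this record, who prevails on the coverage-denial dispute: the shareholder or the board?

Stage 1 (shareholder, clear and convincing evidence, weight is at least 78): (a) net 87−10=77 < 78 — fails; (b) net 86−10=76 < 78 — fails.
  The shareholder does not carry Stage 1.
The analysis ends at Stage 1; the board prevails.

board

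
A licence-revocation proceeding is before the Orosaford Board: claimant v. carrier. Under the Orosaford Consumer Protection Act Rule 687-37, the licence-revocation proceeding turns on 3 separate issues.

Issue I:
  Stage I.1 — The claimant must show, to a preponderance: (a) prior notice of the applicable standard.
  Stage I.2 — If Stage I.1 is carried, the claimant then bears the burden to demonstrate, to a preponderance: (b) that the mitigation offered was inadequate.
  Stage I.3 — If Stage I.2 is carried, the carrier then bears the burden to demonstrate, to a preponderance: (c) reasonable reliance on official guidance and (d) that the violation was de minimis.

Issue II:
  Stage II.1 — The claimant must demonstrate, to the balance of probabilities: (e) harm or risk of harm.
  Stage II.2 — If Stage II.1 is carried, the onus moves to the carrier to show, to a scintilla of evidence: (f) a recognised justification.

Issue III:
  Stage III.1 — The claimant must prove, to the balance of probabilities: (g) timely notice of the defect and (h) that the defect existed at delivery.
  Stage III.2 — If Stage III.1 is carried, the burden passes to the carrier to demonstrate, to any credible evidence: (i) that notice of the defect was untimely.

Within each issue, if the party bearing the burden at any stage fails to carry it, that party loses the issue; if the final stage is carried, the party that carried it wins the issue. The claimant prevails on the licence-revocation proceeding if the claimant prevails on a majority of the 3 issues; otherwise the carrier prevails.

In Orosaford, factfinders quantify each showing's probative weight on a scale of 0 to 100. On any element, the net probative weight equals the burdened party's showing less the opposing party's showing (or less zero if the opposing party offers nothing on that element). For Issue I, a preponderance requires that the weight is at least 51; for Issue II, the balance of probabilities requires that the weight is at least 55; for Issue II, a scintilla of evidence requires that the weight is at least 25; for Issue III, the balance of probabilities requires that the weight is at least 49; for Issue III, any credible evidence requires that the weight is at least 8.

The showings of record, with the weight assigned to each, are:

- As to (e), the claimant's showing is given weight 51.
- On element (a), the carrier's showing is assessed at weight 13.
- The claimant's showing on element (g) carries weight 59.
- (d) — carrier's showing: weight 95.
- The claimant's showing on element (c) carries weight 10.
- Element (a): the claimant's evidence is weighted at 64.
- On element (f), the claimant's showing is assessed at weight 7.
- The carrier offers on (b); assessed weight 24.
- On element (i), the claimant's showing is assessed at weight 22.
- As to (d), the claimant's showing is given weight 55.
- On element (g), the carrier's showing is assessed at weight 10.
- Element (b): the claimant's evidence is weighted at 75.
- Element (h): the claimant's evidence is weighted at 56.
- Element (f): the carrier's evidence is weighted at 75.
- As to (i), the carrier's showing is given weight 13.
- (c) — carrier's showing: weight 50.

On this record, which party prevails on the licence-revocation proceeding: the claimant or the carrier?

claimant

— Issue I —
Stage I.1 — burden on claimant; standard: a preponderance (weight is at least 51).
    (a): 64 − 13 = 51 ≥ 51 [met]
  All elements met. The claimant retains the burden for Stage I.2.
Stage I.2 — burden on claimant; standard: a preponderance (weight is at least 51).
    (b): 75 − 24 = 51 ≥ 51 [met]
  All elements met. The burden passes to the carrier.
Stage I.3 — burden on carrier; standard: a preponderance (weight is at least 51).
    (c): 50 − 10 = 40 < 51 [not met]
    (d): 95 − 55 = 40 < 51 [not met]
  Not every element is met, so the carrier fails to carry Stage I.3.
The analysis ends at Stage I.3; the claimant prevails on this issue.
— Issue II —
Stage II.1 (claimant, the balance of probabilities, weight is at least 55): (e) 51 < 55 — fails.
  Stage II.1 not carried; the claimant fails its burden.
So the carrier prevails on this issue.
— Issue III —
Stage III.1 (claimant, the balance of probabilities, weight is at least 49): (g) net 59−10=49 ≥ 49 — meets; (h) 56 ≥ 49 — meets.
  All elements met. The burden passes to the carrier.
Stage III.2 (carrier, any credible evidence, weight is at least 8): (i) net 13−22=-9 < 8 — fails.
  Not every element is met, so the carrier fails to carry Stage III.2.
The analysis ends at Stage III.2; the claimant prevails on this issue.
Per-issue: Issue I → claimant; Issue II → carrier; Issue III → claimant. The claimant must prevail on a majority of issues; overall, the claimant prevails.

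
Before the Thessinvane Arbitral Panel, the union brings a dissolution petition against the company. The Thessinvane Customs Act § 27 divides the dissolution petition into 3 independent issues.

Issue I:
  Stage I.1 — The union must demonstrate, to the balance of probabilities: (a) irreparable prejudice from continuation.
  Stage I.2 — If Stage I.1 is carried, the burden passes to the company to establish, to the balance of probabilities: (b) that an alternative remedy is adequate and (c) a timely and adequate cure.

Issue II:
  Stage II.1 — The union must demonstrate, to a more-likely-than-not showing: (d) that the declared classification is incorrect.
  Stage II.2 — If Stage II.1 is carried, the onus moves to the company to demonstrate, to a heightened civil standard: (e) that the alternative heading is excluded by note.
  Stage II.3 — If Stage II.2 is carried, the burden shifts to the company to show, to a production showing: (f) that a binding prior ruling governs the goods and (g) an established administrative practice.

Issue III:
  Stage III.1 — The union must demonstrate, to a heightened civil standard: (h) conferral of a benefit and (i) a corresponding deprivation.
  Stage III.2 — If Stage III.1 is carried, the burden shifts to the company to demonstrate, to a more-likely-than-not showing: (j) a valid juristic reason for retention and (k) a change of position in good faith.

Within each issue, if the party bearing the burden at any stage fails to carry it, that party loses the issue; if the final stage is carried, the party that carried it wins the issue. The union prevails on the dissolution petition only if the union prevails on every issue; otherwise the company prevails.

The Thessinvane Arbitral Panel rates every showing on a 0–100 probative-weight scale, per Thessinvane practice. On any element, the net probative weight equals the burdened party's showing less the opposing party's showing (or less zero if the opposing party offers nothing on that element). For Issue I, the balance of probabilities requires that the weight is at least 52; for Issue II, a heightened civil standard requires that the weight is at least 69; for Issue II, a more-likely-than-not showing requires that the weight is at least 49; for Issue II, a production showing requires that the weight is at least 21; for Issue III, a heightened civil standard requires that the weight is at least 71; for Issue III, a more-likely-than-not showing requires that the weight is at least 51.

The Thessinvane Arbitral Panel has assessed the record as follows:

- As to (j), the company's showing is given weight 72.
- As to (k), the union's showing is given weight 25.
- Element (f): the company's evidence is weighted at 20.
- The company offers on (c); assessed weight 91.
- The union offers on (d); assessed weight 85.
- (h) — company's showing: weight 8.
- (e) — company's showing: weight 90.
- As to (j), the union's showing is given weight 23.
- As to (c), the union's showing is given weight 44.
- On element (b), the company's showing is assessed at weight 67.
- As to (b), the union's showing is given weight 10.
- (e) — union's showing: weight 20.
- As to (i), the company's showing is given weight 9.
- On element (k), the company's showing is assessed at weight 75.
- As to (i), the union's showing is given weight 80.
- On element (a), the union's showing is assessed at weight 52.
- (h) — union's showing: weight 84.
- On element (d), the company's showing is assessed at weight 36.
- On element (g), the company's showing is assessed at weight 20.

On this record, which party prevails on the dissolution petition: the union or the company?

union

— Issue I —
Stage I.1 — burden on union; standard: the balance of probabilities (weight is at least 52).
    (a): 52 ≥ 52 [met]
  The union carries Stage I.1; the company now bears the burden.
Stage I.2 — burden on company; standard: the balance of probabilities (weight is at least 52).
    (b): 67 − 10 = 57 ≥ 52 [met]
    (c): 91 − 44 = 47 < 52 [not met]
  The company does not carry Stage I.2.
The union prevails on this issue.
— Issue II —
Stage II.1 — burden on union; standard: a more-likely-than-not showing (weight is at least 49).
    (d): 85 − 36 = 49 ≥ 49 [met]
  Stage II.1 is satisfied; the onus moves to the company.
Stage II.2 — burden on company; standard: a heightened civil standard (weight is at least 69).
    (e): 90 − 20 = 70 ≥ 69 [met]
  All elements met. The company retains the burden for Stage II.3.
Stage II.3 — burden on company; standard: a production showing (weight is at least 21).
    (f): 20 < 21 [not met]
    (g): 20 < 21 [not met]
  Not every element is met, so the company fails to carry Stage II.3.
The union prevails on this issue.
— Issue III —
At Stage III.1 the union must meet a heightened civil standard (weight is at least 71): on (h) the weight is 84 less the opposing 8 gives net 76, which does reach 71, so (h) meets the standard; on (i) the weight is 80 less the opposing 9 gives net 71, which does reach 71, so (i) meets the standard.
  All elements met. The burden passes to the company.
At Stage III.2 the company must meet a more-likely-than-not showing (weight is at least 51): on (j) the weight is 72 less the opposing 23 gives net 49, < 51, so (j) does not meet the standard; on (k) the weight is 75 less the opposing 25 gives net 50, < 51, so (k) does not meet the standard.
  The company does not carry Stage III.2.
The union prevails on this issue.
Per-issue: Issue I → union; Issue II → union; Issue III → union. The union must prevail on every issue; overall, the union prevails.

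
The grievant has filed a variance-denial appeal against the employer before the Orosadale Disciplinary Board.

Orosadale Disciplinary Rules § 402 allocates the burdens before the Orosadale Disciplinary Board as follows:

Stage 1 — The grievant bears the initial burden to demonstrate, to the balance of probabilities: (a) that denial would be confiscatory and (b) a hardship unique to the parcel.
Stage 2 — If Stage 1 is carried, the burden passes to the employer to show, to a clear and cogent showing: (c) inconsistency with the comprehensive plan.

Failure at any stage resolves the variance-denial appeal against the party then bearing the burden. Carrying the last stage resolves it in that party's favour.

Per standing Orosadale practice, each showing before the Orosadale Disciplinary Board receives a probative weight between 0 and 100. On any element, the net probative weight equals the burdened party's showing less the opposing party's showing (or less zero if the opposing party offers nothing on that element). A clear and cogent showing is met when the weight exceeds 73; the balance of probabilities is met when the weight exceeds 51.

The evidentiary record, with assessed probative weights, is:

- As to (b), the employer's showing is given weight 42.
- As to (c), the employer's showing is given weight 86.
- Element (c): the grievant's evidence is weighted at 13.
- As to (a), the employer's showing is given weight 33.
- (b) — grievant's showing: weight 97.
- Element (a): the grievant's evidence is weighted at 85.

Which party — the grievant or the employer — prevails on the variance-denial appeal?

grievant

At Stage 1 the grievant must meet the balance of probabilities (weight exceeds 51): on (a) the weight is 85 less the opposing 33 gives net 52, which does exceed 51, so (a) meets the standard; on (b) the weight is 97 less the opposing 42 gives net 55, which does exceed 51, so (b) meets the standard.
  The grievant carries Stage 1; the employer now bears the burden.
At Stage 2 the employer must meet a clear and cogent showing (weight exceeds 73): on (c) the weight is 86 less the opposing 13 gives net 73, ≤ 73, so (c) does not meet the standard.
  The employer does not carry Stage 2.
So the grievant prevails.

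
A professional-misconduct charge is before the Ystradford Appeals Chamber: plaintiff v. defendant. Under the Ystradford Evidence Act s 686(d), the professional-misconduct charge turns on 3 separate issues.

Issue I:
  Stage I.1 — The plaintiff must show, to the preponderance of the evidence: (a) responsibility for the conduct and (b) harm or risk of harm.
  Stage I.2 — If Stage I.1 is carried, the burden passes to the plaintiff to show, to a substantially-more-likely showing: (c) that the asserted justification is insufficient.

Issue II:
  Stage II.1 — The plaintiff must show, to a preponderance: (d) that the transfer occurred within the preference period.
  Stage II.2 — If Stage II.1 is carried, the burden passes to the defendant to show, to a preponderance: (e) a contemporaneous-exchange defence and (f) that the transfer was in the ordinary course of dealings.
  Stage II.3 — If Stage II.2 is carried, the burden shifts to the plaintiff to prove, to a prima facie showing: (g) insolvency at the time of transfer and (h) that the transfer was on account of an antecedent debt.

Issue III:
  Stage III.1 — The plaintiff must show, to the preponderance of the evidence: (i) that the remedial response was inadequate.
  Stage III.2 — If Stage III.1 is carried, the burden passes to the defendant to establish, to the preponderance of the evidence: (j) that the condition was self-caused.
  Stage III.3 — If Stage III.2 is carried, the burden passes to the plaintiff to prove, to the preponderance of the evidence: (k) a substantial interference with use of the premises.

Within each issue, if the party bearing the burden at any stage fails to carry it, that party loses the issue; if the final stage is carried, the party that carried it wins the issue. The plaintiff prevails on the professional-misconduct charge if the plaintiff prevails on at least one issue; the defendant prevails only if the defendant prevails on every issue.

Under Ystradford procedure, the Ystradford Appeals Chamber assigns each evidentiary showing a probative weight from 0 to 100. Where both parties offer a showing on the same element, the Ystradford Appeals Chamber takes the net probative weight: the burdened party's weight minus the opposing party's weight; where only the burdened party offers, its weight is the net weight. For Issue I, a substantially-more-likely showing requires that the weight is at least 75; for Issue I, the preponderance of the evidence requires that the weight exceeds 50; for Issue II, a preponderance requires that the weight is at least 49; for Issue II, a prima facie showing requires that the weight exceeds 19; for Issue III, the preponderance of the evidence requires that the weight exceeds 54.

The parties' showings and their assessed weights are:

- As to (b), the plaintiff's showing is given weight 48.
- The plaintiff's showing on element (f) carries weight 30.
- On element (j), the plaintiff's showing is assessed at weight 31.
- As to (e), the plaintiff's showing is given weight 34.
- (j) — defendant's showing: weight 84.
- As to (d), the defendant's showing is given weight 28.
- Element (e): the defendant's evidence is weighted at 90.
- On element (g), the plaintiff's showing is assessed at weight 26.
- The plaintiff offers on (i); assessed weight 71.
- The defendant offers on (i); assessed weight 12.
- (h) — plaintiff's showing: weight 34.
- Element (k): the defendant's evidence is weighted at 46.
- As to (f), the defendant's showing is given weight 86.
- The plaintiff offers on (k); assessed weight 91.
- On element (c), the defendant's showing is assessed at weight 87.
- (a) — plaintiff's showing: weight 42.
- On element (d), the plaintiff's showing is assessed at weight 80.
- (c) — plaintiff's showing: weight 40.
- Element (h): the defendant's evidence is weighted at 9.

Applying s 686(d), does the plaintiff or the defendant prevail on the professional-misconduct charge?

plaintiff

— Issue I —
Stage I.1 — burden on plaintiff; standard: the preponderance of the evidence (weight exceeds 50).
    (a): 42 ≤ 50 [not met]
    (b): 48 ≤ 50 [not met]
  Not every element is met, so the plaintiff fails to carry Stage I.1.
So the defendant prevails on this issue.
— Issue II —
Stage II.1 — burden on plaintiff; standard: a preponderance (weight is at least 49).
    (d): 80 − 28 = 52 ≥ 49 [met]
  Stage II.1 carried; the burden shifts to the defendant.
Stage II.2 — burden on defendant; standard: a preponderance (weight is at least 49).
    (e): 90 − 34 = 56 ≥ 49 [met]
    (f): 86 − 30 = 56 ≥ 49 [met]
  The defendant carries Stage II.2; the plaintiff now bears the burden.
Stage II.3 — burden on plaintiff; standard: a prima facie showing (weight exceeds 19).
    (g): 26 > 19 [met]
    (h): 34 − 9 = 25 > 19 [met]
  Stage II.3 carried; the final stage is satisfied.
Every stage carried; the plaintiff prevails on this issue.
— Issue III —
Stage III.1 (plaintiff, the preponderance of the evidence, weight exceeds 54): (i) net 71−12=59 > 54 — meets.
  Stage III.1 is satisfied; the onus moves to the defendant.
Stage III.2 (defendant, the preponderance of the evidence, weight exceeds 54): (j) net 84−31=53 ≤ 54 — fails.
  The defendant does not carry Stage III.2.
The plaintiff prevails on this issue.
Per-issue: Issue I → defendant; Issue II → plaintiff; Issue III → plaintiff. The plaintiff must prevail on at least one issue; overall, the plaintiff prevails.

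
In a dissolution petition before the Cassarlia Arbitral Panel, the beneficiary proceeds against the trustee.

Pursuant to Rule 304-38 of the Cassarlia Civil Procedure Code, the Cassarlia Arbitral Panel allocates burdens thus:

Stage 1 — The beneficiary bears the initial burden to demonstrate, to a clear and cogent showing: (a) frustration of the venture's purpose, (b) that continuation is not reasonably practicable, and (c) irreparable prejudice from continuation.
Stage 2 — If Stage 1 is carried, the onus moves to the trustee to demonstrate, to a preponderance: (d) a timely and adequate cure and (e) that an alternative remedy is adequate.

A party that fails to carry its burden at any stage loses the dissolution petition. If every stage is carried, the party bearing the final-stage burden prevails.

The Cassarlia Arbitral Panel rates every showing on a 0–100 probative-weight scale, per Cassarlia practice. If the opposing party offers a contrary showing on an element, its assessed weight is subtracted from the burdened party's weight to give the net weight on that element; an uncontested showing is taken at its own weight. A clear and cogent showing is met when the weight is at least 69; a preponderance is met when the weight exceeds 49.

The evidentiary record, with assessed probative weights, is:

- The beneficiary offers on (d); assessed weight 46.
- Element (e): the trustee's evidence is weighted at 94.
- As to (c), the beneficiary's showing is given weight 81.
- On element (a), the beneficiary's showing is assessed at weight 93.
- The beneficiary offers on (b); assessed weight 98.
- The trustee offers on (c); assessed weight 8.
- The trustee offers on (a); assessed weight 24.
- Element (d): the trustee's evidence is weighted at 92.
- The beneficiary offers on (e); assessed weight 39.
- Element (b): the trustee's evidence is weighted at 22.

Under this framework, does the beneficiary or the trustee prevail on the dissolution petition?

beneficiary

Stage 1 — burden on beneficiary; standard: a clear and cogent showing (weight is at least 69).
    (a): 93 − 24 = 69 ≥ 69 [met]
    (b): 98 − 22 = 76 ≥ 69 [met]
    (c): 81 − 8 = 73 ≥ 69 [met]
  The beneficiary carries Stage 1; the trustee now bears the burden.
Stage 2 — burden on trustee; standard: a preponderance (weight exceeds 49).
    (d): 92 − 46 = 46 ≤ 49 [not met]
    (e): 94 − 39 = 55 > 49 [met]
  Not every element is met, so the trustee fails to carry Stage 2.
So the beneficiary prevails.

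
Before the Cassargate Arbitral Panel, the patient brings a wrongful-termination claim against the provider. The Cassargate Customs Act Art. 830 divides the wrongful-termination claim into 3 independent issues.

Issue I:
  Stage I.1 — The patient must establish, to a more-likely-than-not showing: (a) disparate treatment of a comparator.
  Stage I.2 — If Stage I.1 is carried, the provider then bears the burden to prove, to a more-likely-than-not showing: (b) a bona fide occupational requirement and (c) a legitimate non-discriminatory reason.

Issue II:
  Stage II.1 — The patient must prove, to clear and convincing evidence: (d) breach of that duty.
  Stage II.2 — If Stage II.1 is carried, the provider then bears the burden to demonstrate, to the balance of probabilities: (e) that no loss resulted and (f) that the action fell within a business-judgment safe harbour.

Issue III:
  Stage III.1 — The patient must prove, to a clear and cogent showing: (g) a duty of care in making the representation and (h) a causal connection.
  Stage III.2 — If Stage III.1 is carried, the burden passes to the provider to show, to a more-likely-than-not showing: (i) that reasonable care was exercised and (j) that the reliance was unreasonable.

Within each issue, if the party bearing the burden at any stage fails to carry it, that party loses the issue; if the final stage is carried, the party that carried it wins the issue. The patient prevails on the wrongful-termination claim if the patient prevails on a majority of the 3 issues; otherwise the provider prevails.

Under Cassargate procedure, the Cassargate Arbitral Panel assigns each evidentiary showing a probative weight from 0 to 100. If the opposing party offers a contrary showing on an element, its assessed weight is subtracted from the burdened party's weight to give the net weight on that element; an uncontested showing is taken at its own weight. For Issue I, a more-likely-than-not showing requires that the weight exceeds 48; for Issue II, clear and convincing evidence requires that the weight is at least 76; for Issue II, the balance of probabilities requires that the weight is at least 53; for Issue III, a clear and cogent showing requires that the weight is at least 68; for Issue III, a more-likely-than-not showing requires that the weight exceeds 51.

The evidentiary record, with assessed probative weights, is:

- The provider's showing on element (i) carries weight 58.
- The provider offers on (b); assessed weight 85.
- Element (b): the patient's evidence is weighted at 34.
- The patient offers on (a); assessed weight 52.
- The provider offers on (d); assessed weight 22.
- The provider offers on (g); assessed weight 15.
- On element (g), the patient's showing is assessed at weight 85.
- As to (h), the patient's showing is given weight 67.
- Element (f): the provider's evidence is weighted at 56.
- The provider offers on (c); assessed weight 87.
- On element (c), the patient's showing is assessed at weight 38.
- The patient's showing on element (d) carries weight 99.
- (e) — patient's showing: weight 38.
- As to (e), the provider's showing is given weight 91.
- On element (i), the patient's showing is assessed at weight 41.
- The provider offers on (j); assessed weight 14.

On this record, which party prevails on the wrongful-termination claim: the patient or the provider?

— Issue I —
At Stage I.1 the patient must meet a more-likely-than-not showing (weight exceeds 48): on (a) the weight is 52, which does exceed 48, so (a) meets the standard.
  All elements met. The burden passes to the provider.
At Stage I.2 the provider must meet a more-likely-than-not showing (weight exceeds 48): on (b) the weight is 85 less the opposing 34 gives net 51, which does exceed 48, so (b) meets the standard; on (c) the weight is 87 less the opposing 38 gives net 49, > 48, so (c) meets the standard.
  Stage I.2 carried; the final stage is satisfied.
Every stage carried; the provider prevails on this issue.
— Issue II —
Stage II.1 (patient, clear and convincing evidence, weight is at least 76): (d) net 99−22=77 ≥ 76 — meets.
  Stage II.1 carried; the burden shifts to the provider.
Stage II.2 (provider, the balance of probabilities, weight is at least 53): (e) net 91−38=53 ≥ 53 — meets; (f) 56 ≥ 53 — meets.
  Stage II.2 carried; the final stage is satisfied.
All stages carried — the provider prevails on this issue.
— Issue III —
Stage III.1 (patient, a clear and cogent showing, weight is at least 68): (g) net 85−15=70 ≥ 68 — meets; (h) 67 < 68 — fails.
  The patient does not carry Stage III.1.
The provider prevails on this issue.
Per-issue: Issue I → provider; Issue II → provider; Issue III → provider. The patient must prevail on a majority of issues; overall, the provider prevails.

provider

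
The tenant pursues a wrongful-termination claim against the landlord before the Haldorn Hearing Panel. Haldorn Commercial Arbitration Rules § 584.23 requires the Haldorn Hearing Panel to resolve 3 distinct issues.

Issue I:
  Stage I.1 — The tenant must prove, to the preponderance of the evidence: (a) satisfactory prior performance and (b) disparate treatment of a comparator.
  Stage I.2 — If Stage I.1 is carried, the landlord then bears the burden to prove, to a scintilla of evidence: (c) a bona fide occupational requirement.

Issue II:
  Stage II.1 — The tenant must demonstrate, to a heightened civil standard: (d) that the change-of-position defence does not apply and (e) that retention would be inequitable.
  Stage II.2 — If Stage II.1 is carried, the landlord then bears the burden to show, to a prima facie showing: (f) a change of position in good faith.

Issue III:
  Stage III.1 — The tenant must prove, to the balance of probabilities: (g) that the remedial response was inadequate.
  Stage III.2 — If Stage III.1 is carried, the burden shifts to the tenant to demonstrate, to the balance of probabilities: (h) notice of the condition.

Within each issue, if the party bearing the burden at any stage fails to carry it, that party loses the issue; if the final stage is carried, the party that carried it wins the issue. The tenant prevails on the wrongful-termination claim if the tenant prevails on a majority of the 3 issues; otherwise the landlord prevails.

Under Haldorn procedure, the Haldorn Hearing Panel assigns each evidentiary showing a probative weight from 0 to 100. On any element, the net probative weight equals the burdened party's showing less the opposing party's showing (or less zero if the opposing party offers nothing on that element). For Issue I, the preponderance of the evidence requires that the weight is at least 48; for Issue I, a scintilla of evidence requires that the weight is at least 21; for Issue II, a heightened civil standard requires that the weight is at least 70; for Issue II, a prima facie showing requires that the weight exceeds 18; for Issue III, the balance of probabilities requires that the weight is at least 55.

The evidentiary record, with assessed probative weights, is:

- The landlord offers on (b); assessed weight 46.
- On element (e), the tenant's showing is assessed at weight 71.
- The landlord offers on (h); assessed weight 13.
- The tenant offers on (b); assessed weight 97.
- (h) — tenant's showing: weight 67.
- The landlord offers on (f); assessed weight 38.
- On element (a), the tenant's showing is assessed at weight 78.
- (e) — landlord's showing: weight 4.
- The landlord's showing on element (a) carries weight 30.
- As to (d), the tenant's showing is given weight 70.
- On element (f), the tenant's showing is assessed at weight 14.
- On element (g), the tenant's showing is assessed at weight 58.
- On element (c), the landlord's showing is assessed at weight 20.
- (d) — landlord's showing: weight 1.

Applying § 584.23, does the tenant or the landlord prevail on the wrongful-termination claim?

— Issue I —
At Stage I.1 the tenant must meet the preponderance of the evidence (weight is at least 48): on (a) the weight is 78 less the opposing 30 gives net 48, ≥ 48, so (a) meets the standard; on (b) the weight is 97 less the opposing 46 gives net 51, ≥ 48, so (b) meets the standard.
  Stage I.1 carried; the burden shifts to the landlord.
At Stage I.2 the landlord must meet a scintilla of evidence (weight is at least 21): on (c) the weight is 20, which does not reach 21, so (c) does not meet the standard.
  The landlord does not carry Stage I.2.
The analysis ends at Stage I.2; the tenant prevails on this issue.
— Issue II —
Stage II.1 (tenant, a heightened civil standard, weight is at least 70): (d) net 70−1=69 < 70 — fails; (e) net 71−4=67 < 70 — fails.
  Stage II.1 not carried; the tenant fails its burden.
The analysis ends at Stage II.1; the landlord prevails on this issue.
— Issue III —
Stage III.1 (tenant, the balance of probabilities, weight is at least 55): (g) 58 ≥ 55 — meets.
  Stage III.1 carried; the burden remains with the tenant.
Stage III.2 (tenant, the balance of probabilities, weight is at least 55): (h) net 67−13=54 < 55 — fails.
  Stage III.2 not carried; the tenant fails its burden.
The landlord prevails on this issue.
Per-issue: Issue I → tenant; Issue II → landlord; Issue III → landlord. The tenant must prevail on a majority of issues; overall, the landlord prevails.

landlord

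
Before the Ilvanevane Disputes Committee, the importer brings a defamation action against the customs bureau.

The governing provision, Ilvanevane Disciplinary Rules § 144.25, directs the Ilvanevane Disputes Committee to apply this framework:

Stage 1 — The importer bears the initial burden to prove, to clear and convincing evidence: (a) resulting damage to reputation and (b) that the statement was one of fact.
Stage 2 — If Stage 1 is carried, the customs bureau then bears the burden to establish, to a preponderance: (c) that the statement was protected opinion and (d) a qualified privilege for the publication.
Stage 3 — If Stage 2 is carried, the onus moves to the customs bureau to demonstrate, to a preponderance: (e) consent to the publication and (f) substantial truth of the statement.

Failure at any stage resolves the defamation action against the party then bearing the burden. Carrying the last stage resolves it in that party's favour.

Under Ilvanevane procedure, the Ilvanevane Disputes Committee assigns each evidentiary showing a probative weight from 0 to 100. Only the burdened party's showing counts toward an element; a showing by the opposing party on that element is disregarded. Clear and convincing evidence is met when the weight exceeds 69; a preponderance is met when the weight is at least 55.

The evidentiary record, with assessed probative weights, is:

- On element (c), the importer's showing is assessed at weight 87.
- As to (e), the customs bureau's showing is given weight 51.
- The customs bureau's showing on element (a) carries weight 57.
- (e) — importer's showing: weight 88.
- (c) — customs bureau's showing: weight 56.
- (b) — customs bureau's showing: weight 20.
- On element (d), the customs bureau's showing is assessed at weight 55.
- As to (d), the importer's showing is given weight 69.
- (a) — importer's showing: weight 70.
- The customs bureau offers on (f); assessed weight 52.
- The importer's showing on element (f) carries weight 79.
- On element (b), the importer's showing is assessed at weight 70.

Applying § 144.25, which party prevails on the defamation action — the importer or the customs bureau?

At Stage 1 the importer must meet clear and convincing evidence (weight exceeds 69): on (a) the weight is 70 (the customs bureau's 57 is given no effect), which does exceed 69, so (a) meets the standard; on (b) the weight is 70 (the customs bureau's 20 is given no effect), which does exceed 69, so (b) meets the standard.
  The importer carries Stage 1; the customs bureau now bears the burden.
At Stage 2 the customs bureau must meet a preponderance (weight is at least 55): on (c) the weight is 56 (the importer's 87 is given no effect), which does reach 55, so (c) meets the standard; on (d) the weight is 55 (the importer's 69 is given no effect), which does reach 55, so (d) meets the standard.
  All elements met. The customs bureau retains the burden for Stage 3.
At Stage 3 the customs bureau must meet a preponderance (weight is at least 55): on (e) the weight is 51 (the importer's 88 is given no effect), which does not reach 55, so (e) does not meet the standard; on (f) the weight is 52 (the importer's 79 is given no effect), < 55, so (f) does not meet the standard.
  The customs bureau does not carry Stage 3.
The analysis ends at Stage 3; the importer prevails.

importer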